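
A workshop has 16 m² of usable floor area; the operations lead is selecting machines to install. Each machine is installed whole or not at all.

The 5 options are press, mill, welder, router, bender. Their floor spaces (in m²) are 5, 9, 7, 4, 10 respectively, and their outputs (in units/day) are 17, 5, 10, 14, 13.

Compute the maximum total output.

41

Take press, welder, and router: floor space 5 + 7 + 4 = 16 ≤ 16, output 17 + 10 + 14 = 41.
No other feasible combination does better.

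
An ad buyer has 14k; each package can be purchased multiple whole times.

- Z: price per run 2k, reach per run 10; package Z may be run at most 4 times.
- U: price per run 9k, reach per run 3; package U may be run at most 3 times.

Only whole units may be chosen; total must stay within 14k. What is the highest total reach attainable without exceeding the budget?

40

Z has the best ratio (10/2); taking only Z gives at most 4×10 = 40 (stopped by the supply cap of 4).
Optimal: 4×Z: price 8 ≤ 14, reach 4·10 = 40.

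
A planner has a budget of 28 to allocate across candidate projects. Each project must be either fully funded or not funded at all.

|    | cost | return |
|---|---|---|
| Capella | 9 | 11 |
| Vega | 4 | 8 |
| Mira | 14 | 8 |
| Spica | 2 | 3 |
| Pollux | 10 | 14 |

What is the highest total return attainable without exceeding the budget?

Allowing fractional choices, the relaxed optimum would be about 37.7, but projects are indivisible.
Capella + Vega + Pollux: cost 9 + 4 + 10 = 23 ≤ 28, return 11 + 8 + 14 = 33.
Capella + Vega + Spica + Pollux: cost 9 + 4 + 2 + 10 = 25 ≤ 28, return 11 + 8 + 3 + 14 = 36.
Best is Capella, Vega, Spica, and Pollux with total return 36.

36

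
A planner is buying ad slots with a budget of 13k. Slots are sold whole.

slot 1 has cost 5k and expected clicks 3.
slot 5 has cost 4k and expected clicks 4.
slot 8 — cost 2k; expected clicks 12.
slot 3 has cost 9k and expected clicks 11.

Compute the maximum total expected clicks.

This is an integer program with binary decision variables.
slot 8 + slot 3: cost 2 + 9 = 11 ≤ 13, expected clicks 12 + 11 = 23.
slot 1 + slot 5 + slot 8: cost 5 + 4 + 2 = 11 ≤ 13, expected clicks 3 + 4 + 12 = 19.
Best is slot 8 and slot 3 with total expected clicks 23.

23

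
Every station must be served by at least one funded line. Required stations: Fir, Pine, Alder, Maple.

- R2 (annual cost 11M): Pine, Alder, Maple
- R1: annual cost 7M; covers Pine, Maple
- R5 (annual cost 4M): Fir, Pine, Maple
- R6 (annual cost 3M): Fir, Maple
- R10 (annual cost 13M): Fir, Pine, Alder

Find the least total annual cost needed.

This is a weighted set-cover instance.
The greedy cost-per-new-station heuristic would pick R5 and R2 for 15, but a cheaper cover exists.
Choose R2 and R6: together they cover Fir, Pine, Alder, Maple — every station.
Total annual cost: 11 + 3 = 14.
No cover costs less than 14.

14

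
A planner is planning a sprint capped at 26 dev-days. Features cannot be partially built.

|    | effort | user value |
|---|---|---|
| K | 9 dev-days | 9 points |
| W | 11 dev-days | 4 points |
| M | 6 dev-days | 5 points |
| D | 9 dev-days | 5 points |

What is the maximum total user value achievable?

19

K + M + D: effort 9 + 6 + 9 = 24 ≤ 26, user value 9 + 5 + 5 = 19.
K + M: effort 9 + 6 = 15 ≤ 26, user value 9 + 5 = 14.
K + W + M: effort 9 + 11 + 6 = 26 ≤ 26, user value 9 + 4 + 5 = 18.
Best is K, M, and D with total user value 19.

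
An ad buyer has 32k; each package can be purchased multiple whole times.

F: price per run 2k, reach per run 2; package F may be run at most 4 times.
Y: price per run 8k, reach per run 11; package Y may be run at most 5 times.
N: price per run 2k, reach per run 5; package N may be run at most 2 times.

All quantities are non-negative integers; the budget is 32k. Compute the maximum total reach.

Take 2×F, 3×Y, and 2×N: price 32 ≤ 32, reach 2·2 + 3·11 + 2·5 = 47.
N has the best ratio (5/2) and is taken to its limit of 2; remaining capacity is filled optimally with the others.

47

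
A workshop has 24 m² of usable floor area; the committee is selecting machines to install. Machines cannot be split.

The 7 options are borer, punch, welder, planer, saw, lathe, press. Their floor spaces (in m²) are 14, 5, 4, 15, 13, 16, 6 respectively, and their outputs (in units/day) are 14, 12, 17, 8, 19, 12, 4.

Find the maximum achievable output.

48

Allowing fractional choices, the relaxed optimum would be about 50.0, but machines are indivisible.
punch + welder + saw: floor space 5 + 4 + 13 = 22 ≤ 24, output 12 + 17 + 19 = 48.
borer + punch + welder: floor space 14 + 5 + 4 = 23 ≤ 24, output 14 + 12 + 17 = 43.
welder + saw + press: floor space 4 + 13 + 6 = 23 ≤ 24, output 17 + 19 + 4 = 40.
Best is punch, welder, and saw with total output 48.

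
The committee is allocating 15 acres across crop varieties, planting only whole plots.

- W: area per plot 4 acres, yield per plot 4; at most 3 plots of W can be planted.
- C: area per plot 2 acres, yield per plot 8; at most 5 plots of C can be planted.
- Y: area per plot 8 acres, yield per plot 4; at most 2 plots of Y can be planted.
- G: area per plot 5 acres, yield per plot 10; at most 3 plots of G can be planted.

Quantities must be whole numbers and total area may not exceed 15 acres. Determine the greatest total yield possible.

50

This is a bounded integer knapsack.
5×C and 1×G: area 15 ≤ 15, yield 5·8 + 1·10 = 50.
1×W and 5×C: area 14 ≤ 15, yield 1·4 + 5·8 = 44.
Best is 50.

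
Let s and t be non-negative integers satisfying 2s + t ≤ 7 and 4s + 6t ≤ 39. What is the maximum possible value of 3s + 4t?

24

(s,t)=(0,6): 2·0+1·6=6≤7, 4·0+6·6=36≤39, objective 24.
(s,t)=(1,5): 2·1+1·5=7≤7, 4·1+6·5=34≤39, objective 23.
(s,t)=(0,5): 2·0+1·5=5≤7, 4·0+6·5=30≤39, objective 20.
No feasible integer point exceeds 24.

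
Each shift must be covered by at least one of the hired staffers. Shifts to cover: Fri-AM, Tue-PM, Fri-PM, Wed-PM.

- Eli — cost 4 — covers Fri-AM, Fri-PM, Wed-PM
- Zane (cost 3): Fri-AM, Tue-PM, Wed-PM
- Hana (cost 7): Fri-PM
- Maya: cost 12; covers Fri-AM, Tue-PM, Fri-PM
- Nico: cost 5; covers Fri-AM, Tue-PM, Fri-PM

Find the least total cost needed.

Choose Eli and Zane: together they cover Fri-AM, Tue-PM, Fri-PM, Wed-PM — every shift.
Total cost: 4 + 3 = 7.

7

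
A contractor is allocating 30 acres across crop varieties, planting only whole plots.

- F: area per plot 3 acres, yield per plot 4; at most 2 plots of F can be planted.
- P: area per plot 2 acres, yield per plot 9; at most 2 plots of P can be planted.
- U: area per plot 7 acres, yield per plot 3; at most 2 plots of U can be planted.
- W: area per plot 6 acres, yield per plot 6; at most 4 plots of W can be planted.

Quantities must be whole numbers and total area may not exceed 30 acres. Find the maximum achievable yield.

44

This is a bounded integer knapsack.
Take 2×F, 2×P, and 3×W: area 28 ≤ 30, yield 2·4 + 2·9 + 3·6 = 44.
P has the best ratio (9/2) and is taken to its limit of 2; remaining capacity is filled optimally with the others.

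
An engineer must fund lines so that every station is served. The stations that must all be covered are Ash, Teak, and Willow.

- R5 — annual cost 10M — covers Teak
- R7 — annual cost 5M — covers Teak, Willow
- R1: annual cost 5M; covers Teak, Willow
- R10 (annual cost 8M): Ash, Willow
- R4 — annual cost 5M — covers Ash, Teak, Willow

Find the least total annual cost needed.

5

R4 alone covers Ash, Teak, Willow — every station.
Total annual cost: 5.
No cover costs less than 5.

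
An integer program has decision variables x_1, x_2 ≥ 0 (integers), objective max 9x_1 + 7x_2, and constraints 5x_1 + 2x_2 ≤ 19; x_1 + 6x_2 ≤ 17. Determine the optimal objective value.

41

(x_1,x_2)=(3,2): 5·3+2·2=19≤19, 1·3+6·2=15≤17, objective 41.
(x_1,x_2)=(3,1): 5·3+2·1=17≤19, 1·3+6·1=9≤17, objective 34.
(x_1,x_2)=(2,2): 5·2+2·2=14≤19, 1·2+6·2=14≤17, objective 32.
(x_1,x_2)=(2,1): 5·2+2·1=12≤19, 1·2+6·1=8≤17, objective 25.
The best lattice point is (3,2), giving 41.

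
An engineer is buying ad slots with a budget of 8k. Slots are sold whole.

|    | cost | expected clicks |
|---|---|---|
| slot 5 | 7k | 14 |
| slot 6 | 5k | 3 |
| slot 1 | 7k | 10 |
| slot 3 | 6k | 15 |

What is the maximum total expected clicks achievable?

This is a 0-1 knapsack instance.
Allowing fractional choices, the relaxed optimum would be about 19.0, but ad slots are indivisible.
slot 1: cost 7 ≤ 8, expected clicks 10.
slot 3: cost 6 ≤ 8, expected clicks 15.
slot 5: cost 7 ≤ 8, expected clicks 14.
Best is slot 3 with total expected clicks 15.

15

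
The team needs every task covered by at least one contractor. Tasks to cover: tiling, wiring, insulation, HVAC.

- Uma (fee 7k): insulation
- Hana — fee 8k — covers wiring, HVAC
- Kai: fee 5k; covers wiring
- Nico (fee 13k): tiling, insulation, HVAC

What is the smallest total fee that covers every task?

Choose Kai and Nico: together they cover tiling, wiring, insulation, HVAC — every task.
Total fee: 5 + 13 = 18.

18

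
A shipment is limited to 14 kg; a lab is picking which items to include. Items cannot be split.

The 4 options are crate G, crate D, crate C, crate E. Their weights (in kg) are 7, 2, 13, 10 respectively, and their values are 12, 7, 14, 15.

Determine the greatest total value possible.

22

This is a 0-1 knapsack instance.
Allowing fractional choices, the relaxed optimum would be about 26.5, but items are indivisible.
crate E: weight 10 ≤ 14, value 15.
crate D + crate E: weight 2 + 10 = 12 ≤ 14, value 7 + 15 = 22.
crate G + crate D: weight 7 + 2 = 9 ≤ 14, value 12 + 7 = 19.
Best is crate D and crate E with total value 22.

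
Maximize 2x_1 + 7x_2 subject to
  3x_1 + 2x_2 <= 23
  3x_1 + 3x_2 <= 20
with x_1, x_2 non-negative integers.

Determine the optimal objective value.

42

(x_1,x_2)=(0,6): 3·0+2·6=12≤23, 3·0+3·6=18≤20, objective 42.
(x_1,x_2)=(1,5): 3·1+2·5=13≤23, 3·1+3·5=18≤20, objective 37.
(x_1,x_2)=(0,5): 3·0+2·5=10≤23, 3·0+3·5=15≤20, objective 35.
No feasible integer point exceeds 42.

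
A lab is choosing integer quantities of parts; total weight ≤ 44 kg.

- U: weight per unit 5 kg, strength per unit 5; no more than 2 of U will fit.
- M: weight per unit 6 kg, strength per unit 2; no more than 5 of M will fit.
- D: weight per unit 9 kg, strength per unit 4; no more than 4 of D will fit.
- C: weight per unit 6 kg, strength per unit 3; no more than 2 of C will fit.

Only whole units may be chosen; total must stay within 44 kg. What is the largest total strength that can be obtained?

U has the best ratio (5/5); taking only U gives at most 2×5 = 10 (stopped by the supply cap of 2).
Mixing does better — 2×U, 3×D, and 1×C: weight 43 ≤ 44, strength 2·5 + 3·4 + 1·3 = 25.

25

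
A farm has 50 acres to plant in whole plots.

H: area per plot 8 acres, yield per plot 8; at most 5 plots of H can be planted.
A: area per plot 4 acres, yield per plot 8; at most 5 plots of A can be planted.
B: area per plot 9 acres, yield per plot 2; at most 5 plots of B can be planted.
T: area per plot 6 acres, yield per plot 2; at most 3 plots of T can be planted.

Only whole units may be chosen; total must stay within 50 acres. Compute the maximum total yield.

66

3×H, 5×A, and 1×T: area 50 ≤ 50, yield 3·8 + 5·8 + 1·2 = 66.
3×H and 5×A: area 44 ≤ 50, yield 3·8 + 5·8 = 64.
Best is 66.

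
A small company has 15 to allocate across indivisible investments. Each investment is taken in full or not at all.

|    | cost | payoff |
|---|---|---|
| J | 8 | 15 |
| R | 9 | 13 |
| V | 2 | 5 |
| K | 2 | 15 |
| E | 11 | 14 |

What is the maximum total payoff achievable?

35

Allowing fractional choices, the relaxed optimum would be about 39.3, but investments are indivisible.
R + V + K: cost 9 + 2 + 2 = 13 ≤ 15, payoff 13 + 5 + 15 = 33.
V + K + E: cost 2 + 2 + 11 = 15 ≤ 15, payoff 5 + 15 + 14 = 34.
J + V + K: cost 8 + 2 + 2 = 12 ≤ 15, payoff 15 + 5 + 15 = 35.
Best is J, V, and K with total payoff 35.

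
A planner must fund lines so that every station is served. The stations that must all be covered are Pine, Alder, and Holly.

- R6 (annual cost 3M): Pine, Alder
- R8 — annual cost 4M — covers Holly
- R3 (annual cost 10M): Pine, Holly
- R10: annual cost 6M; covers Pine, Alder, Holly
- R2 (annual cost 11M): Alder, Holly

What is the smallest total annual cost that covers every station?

6

The greedy cost-per-new-station heuristic would pick R6 and R8 for 7, but a cheaper cover exists.
R10 alone covers Pine, Alder, Holly — every station.
Total annual cost: 6.
No cover costs less than 6.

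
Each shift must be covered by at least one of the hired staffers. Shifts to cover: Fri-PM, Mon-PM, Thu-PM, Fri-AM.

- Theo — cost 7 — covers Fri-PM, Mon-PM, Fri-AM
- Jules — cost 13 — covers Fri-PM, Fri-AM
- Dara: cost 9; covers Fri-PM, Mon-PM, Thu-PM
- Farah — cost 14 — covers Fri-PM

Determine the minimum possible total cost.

Choose Theo and Dara: together they cover Fri-PM, Mon-PM, Thu-PM, Fri-AM — every shift.
Total cost: 7 + 9 = 16.
No cover costs less than 16.

16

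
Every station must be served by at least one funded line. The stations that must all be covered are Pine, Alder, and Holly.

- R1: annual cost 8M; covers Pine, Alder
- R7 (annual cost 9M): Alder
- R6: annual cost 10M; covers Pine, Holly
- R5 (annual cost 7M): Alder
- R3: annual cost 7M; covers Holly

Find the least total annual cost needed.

15

Choose R1 and R3: together they cover Pine, Alder, Holly — every station.
Total annual cost: 8 + 7 = 15.
No cover costs less than 15.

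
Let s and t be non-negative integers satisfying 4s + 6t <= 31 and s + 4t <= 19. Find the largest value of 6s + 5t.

(s,t)=(7,0) is feasible, giving 42.
(s,t)=(6,1) is feasible, giving 41.
(s,t)=(6,0) is feasible, giving 36.
Maximum is 42 at (s,t)=(7,0).

42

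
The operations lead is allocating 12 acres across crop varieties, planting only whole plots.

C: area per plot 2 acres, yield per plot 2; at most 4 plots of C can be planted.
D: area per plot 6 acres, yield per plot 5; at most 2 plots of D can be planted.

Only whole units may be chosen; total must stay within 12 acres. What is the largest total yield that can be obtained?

11

3×C and 1×D: area 12 ≤ 12, yield 3·2 + 1·5 = 11.
2×D: area 12 ≤ 12, yield 2·5 = 10.
Best is 11.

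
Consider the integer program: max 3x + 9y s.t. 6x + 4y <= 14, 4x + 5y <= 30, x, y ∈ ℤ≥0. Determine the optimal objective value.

27

Relaxing integrality, the LP optimum is 31.50 at (x,y) = (0, 3.5), which is not an integer point.
(x,y)=(0,3): 6·0+4·3=12≤14, 4·0+5·3=15≤30, objective 27.
(x,y)=(1,2): 6·1+4·2=14≤14, 4·1+5·2=14≤30, objective 21.
(x,y)=(0,2): 6·0+4·2=8≤14, 4·0+5·2=10≤30, objective 18.
The best lattice point is (0,3), giving 27.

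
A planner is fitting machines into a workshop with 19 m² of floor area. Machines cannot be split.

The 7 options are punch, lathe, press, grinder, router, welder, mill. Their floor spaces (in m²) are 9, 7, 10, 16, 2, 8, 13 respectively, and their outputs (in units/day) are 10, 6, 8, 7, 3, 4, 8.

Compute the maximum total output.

Treat it as a binary knapsack problem.
lathe + press + router: floor space 7 + 10 + 2 = 19 ≤ 19, output 6 + 8 + 3 = 17.
punch + press: floor space 9 + 10 = 19 ≤ 19, output 10 + 8 = 18.
punch + lathe + router: floor space 9 + 7 + 2 = 18 ≤ 19, output 10 + 6 + 3 = 19.
Best is punch, lathe, and router with total output 19.

19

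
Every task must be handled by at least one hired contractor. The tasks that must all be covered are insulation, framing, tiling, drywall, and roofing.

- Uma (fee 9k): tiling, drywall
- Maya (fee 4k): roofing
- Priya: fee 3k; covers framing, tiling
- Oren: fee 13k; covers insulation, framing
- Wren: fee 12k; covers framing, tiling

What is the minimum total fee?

The greedy cost-per-new-task heuristic would pick Priya, Maya, Uma, and Oren for 29, but a cheaper cover exists.
Choose Uma, Maya, and Oren: together they cover insulation, framing, tiling, drywall, roofing — every task.
Total fee: 9 + 4 + 13 = 26.
No cover costs less than 26.

26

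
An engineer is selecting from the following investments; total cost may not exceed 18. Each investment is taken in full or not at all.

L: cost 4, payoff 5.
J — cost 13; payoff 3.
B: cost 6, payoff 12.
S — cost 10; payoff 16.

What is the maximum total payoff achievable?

Allowing fractional choices, the relaxed optimum would be about 30.5, but investments are indivisible.
B + S: cost 6 + 10 = 16 ≤ 18, payoff 12 + 16 = 28.
L + S: cost 4 + 10 = 14 ≤ 18, payoff 5 + 16 = 21.
Best is B and S with total payoff 28.

28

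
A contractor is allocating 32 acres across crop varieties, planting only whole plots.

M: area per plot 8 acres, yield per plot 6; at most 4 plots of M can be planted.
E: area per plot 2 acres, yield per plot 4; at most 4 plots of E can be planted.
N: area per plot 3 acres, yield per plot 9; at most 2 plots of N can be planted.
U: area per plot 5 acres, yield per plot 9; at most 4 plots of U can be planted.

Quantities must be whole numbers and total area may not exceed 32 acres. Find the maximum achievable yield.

N has the best ratio (9/3); taking only N gives at most 2×9 = 18 (stopped by the supply cap of 2).
Mixing does better — 3×E, 2×N, and 4×U: area 32 ≤ 32, yield 3·4 + 2·9 + 4·9 = 66.

66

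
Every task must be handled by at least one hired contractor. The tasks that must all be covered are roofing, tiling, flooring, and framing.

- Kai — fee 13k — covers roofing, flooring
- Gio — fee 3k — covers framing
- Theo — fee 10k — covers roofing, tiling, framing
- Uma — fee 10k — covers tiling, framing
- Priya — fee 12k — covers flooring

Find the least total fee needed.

The greedy cost-per-new-task heuristic would pick Gio, Theo, and Priya for 25, but a cheaper cover exists.
Choose Theo and Priya: together they cover roofing, tiling, flooring, framing — every task.
Total fee: 10 + 12 = 22.
No cover costs less than 22.

22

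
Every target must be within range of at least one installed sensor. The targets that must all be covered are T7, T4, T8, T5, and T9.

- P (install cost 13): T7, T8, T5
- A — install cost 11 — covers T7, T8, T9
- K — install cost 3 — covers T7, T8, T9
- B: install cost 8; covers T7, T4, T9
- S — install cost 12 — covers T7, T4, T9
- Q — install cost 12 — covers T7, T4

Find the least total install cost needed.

This is a weighted set-cover instance.
The greedy cost-per-new-target heuristic would pick K, B, and P for 24, but a cheaper cover exists.
Choose P and B: together they cover T7, T4, T8, T5, T9 — every target.
Total install cost: 13 + 8 = 21.
No cover costs less than 21.

21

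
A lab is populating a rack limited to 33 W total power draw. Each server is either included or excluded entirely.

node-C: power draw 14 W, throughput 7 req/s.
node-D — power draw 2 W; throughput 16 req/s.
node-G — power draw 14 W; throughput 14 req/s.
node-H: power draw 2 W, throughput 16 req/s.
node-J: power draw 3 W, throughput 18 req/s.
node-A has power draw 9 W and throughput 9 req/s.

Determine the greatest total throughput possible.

73

Allowing fractional choices, the relaxed optimum would be about 74.5, but servers are indivisible.
node-D + node-G + node-H + node-J + node-A: power draw 2 + 14 + 2 + 3 + 9 = 30 ≤ 33, throughput 16 + 14 + 16 + 18 + 9 = 73.
node-D + node-G + node-H + node-J: power draw 2 + 14 + 2 + 3 = 21 ≤ 33, throughput 16 + 14 + 16 + 18 = 64.
node-C + node-D + node-H + node-J + node-A: power draw 14 + 2 + 2 + 3 + 9 = 30 ≤ 33, throughput 7 + 16 + 16 + 18 + 9 = 66.
Best is node-D, node-G, node-H, node-J, and node-A with total throughput 73.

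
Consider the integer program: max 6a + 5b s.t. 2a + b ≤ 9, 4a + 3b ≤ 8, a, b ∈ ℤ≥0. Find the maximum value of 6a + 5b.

The continuous relaxation peaks at (0, 2.67) with value 13.33; rounding to a feasible lattice point costs some objective.
(a,b)=(2,0): 2·2+1·0=4≤9, 4·2+3·0=8≤8, objective 12.
(a,b)=(1,1): 2·1+1·1=3≤9, 4·1+3·1=7≤8, objective 11.
(a,b)=(0,2): 2·0+1·2=2≤9, 4·0+3·2=6≤8, objective 10.
No feasible integer point exceeds 12.

12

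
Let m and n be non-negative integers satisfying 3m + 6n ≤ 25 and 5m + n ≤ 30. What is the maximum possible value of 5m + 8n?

(m,n)=(4,2): 3·4+6·2=24≤25, 5·4+1·2=22≤30, objective 36.
(m,n)=(5,1): 3·5+6·1=21≤25, 5·5+1·1=26≤30, objective 33.
(m,n)=(3,2): 3·3+6·2=21≤25, 5·3+1·2=17≤30, objective 31.
(m,n)=(6,0): 3·6+6·0=18≤25, 5·6+1·0=30≤30, objective 30.
No feasible integer point exceeds 36.

36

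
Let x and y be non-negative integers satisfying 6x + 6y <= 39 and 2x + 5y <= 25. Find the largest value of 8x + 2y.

Relaxing integrality, the LP optimum is 52.00 at (x,y) = (6.5, 0), which is not an integer point.
(x,y)=(6,0): 6·6+6·0=36≤39, 2·6+5·0=12≤25, objective 48.
(x,y)=(5,1): 6·5+6·1=36≤39, 2·5+5·1=15≤25, objective 42.
The best lattice point is (6,0), giving 48.

48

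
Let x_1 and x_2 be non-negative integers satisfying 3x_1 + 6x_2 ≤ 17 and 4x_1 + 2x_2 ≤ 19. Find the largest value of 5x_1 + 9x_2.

Relaxing integrality, the LP optimum is 27.72 at (x_1,x_2) = (4.44, 0.611), which is not an integer point.
(x_1,x_2)=(3,1): 3·3+6·1=15≤17, 4·3+2·1=14≤19, objective 24.
(x_1,x_2)=(4,0): 3·4+6·0=12≤17, 4·4+2·0=16≤19, objective 20.
(x_1,x_2)=(2,1): 3·2+6·1=12≤17, 4·2+2·1=10≤19, objective 19.
Maximum is 24 at (x_1,x_2)=(3,1).

24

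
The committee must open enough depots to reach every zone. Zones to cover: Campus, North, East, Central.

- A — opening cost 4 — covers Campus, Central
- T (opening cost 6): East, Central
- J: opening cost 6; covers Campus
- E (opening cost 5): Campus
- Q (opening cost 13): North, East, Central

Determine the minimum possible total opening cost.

This is a weighted set-cover instance.
The greedy cost-per-new-zone heuristic would pick A, T, and Q for 23, but a cheaper cover exists.
Choose A and Q: together they cover Campus, North, East, Central — every zone.
Total opening cost: 4 + 13 = 17.
No cover costs less than 17.

17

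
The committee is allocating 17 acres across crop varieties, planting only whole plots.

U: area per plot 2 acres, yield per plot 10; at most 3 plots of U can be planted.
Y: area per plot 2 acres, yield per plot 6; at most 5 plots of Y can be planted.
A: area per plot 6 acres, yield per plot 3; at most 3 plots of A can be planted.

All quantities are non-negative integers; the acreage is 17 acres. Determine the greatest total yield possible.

Take 3×U and 5×Y: area 16 ≤ 17, yield 3·10 + 5·6 = 60.
U has the best ratio (10/2) and is taken to its limit of 3; remaining capacity is filled optimally with the others.

60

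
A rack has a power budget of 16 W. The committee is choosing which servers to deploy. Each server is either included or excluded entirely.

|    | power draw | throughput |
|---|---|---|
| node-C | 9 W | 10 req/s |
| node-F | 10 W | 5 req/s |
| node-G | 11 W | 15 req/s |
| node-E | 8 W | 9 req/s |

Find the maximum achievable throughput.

node-C: power draw 9 ≤ 16, throughput 10.
node-G: power draw 11 ≤ 16, throughput 15.
node-E: power draw 8 ≤ 16, throughput 9.
Best is node-G with total throughput 15.

15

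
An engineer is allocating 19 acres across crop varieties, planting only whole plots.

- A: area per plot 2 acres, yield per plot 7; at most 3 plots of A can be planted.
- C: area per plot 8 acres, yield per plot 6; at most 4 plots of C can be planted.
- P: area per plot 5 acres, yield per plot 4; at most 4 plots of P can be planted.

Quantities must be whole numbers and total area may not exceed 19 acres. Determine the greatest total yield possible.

31

A has the best ratio (7/2); taking only A gives at most 3×7 = 21 (stopped by the supply cap of 3).
Mixing does better — 3×A, 1×C, and 1×P: area 19 ≤ 19, yield 3·7 + 1·6 + 1·4 = 31.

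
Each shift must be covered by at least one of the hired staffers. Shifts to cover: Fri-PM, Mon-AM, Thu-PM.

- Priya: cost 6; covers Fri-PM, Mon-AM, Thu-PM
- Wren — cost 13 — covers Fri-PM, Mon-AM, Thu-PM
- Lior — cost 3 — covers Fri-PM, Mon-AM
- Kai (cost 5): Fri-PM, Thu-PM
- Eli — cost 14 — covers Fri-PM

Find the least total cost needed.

This is an integer covering problem.
Priya alone covers Fri-PM, Mon-AM, Thu-PM — every shift.
Total cost: 6.

6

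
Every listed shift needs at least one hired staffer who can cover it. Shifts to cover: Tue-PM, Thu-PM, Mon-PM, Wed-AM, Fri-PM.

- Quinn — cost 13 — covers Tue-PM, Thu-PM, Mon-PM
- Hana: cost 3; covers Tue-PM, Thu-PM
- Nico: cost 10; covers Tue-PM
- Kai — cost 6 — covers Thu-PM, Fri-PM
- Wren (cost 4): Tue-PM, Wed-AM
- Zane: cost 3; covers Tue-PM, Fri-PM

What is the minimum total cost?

20

The greedy cost-per-new-shift heuristic would pick Hana, Zane, Wren, and Quinn for 23, but a cheaper cover exists.
Choose Quinn, Wren, and Zane: together they cover Tue-PM, Thu-PM, Mon-PM, Wed-AM, Fri-PM — every shift.
Total cost: 13 + 4 + 3 = 20.
No cover costs less than 20.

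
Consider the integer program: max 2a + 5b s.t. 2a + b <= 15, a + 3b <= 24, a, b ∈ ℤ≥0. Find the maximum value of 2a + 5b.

Relaxing integrality, the LP optimum is 41.40 at (a,b) = (4.2, 6.6), which is not an integer point.
(a,b)=(3,7) is feasible, giving 41.
(a,b)=(2,7) is feasible, giving 39.
(a,b)=(4,6) is feasible, giving 38.
No feasible integer point exceeds 41.

41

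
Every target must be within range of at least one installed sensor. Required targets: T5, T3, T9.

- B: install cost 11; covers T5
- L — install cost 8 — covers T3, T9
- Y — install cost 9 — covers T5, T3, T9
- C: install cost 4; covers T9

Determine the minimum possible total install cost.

9

Y alone covers T5, T3, T9 — every target.
Total install cost: 9.
No cover costs less than 9.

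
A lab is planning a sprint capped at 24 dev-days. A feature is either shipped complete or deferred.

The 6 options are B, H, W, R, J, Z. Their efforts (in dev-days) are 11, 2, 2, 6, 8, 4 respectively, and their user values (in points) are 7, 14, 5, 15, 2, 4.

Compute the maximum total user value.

Allowing fractional choices, the relaxed optimum would be about 44.4, but features are indivisible.
H + W + R + J + Z: effort 2 + 2 + 6 + 8 + 4 = 22 ≤ 24, user value 14 + 5 + 15 + 2 + 4 = 40.
B + H + W + R: effort 11 + 2 + 2 + 6 = 21 ≤ 24, user value 7 + 14 + 5 + 15 = 41.
Best is B, H, W, and R with total user value 41.

41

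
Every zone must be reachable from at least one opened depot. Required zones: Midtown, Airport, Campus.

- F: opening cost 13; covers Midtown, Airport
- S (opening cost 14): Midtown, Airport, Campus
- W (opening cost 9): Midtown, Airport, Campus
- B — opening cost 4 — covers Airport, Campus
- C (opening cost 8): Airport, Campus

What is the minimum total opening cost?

9

The greedy cost-per-new-zone heuristic would pick B and W for 13, but a cheaper cover exists.
W alone covers Midtown, Airport, Campus — every zone.
Total opening cost: 9.
No cover costs less than 9.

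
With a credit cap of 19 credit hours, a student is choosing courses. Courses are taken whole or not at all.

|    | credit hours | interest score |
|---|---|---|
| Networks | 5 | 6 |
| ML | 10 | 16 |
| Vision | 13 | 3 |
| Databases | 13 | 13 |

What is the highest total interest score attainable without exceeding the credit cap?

22

Networks + Databases: credit hours 5 + 13 = 18 ≤ 19, interest score 6 + 13 = 19.
Networks + ML: credit hours 5 + 10 = 15 ≤ 19, interest score 6 + 16 = 22.
Best is Networks and ML with total interest score 22.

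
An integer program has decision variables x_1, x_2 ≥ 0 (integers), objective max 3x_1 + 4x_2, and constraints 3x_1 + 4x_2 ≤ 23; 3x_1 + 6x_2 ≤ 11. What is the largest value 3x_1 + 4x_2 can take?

9

The continuous relaxation peaks at (3.67, 0) with value 11.00; rounding to a feasible lattice point costs some objective.
(x_1,x_2)=(3,0) is feasible, giving 9.
(x_1,x_2)=(2,0) is feasible, giving 6.
The best lattice point is (3,0), giving 9.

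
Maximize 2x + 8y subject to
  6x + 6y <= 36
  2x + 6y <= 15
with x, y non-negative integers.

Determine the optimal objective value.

(x,y)=(1,2) is feasible, giving 18.
(x,y)=(0,2) is feasible, giving 16.
(x,y)=(2,1) is feasible, giving 12.
(x,y)=(1,1) is feasible, giving 10.
No feasible integer point exceeds 18.

18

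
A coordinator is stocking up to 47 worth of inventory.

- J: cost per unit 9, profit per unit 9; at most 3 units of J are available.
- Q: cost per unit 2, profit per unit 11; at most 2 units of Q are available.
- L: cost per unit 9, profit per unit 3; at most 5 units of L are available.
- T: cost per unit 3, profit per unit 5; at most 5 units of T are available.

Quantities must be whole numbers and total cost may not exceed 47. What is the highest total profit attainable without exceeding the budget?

Q has the best ratio (11/2); taking only Q gives at most 2×11 = 22 (stopped by the supply cap of 2).
Mixing does better — 3×J, 2×Q, and 5×T: cost 46 ≤ 47, profit 3·9 + 2·11 + 5·5 = 74.

74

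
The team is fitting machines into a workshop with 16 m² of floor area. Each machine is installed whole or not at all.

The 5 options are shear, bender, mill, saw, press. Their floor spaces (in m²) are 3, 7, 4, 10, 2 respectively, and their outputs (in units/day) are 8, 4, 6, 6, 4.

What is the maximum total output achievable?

Take shear, bender, mill, and press: floor space 3 + 7 + 4 + 2 = 16 ≤ 16, output 8 + 4 + 6 + 4 = 22.
No other feasible combination does better.

22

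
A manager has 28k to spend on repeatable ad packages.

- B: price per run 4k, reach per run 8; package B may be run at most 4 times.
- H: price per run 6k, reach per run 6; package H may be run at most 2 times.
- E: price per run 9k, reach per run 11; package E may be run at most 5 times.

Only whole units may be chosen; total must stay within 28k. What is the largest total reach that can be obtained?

4×B and 2×H: price 28 ≤ 28, reach 4·8 + 2·6 = 44.
4×B and 1×E: price 25 ≤ 28, reach 4·8 + 1·11 = 43.
Best is 44.

44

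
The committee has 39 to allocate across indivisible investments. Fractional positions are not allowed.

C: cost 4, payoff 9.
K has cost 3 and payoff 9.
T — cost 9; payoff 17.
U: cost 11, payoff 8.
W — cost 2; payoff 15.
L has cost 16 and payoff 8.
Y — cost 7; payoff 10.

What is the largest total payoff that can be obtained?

Treat it as a binary knapsack problem.
Allowing fractional choices, the relaxed optimum would be about 69.5, but investments are indivisible.
K + T + U + W + Y: cost 3 + 9 + 11 + 2 + 7 = 32 ≤ 39, payoff 9 + 17 + 8 + 15 + 10 = 59.
C + K + T + U + W + Y: cost 4 + 3 + 9 + 11 + 2 + 7 = 36 ≤ 39, payoff 9 + 9 + 17 + 8 + 15 + 10 = 68.
C + K + T + W + Y: cost 4 + 3 + 9 + 2 + 7 = 25 ≤ 39, payoff 9 + 9 + 17 + 15 + 10 = 60.
Best is C, K, T, U, W, and Y with total payoff 68.

68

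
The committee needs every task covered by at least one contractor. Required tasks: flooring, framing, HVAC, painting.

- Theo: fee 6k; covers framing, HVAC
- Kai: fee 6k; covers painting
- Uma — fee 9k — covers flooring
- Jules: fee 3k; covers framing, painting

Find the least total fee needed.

Choose Theo, Uma, and Jules: together they cover flooring, framing, HVAC, painting — every task.
Total fee: 6 + 9 + 3 = 18.

18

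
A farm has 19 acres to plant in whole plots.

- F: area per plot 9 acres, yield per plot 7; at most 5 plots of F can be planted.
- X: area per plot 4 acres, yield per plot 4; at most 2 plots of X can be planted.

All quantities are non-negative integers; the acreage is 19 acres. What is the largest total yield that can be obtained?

15

X has the best ratio (4/4); taking only X gives at most 2×4 = 8 (stopped by the supply cap of 2).
Mixing does better — 1×F and 2×X: area 17 ≤ 19, yield 1·7 + 2·4 = 15.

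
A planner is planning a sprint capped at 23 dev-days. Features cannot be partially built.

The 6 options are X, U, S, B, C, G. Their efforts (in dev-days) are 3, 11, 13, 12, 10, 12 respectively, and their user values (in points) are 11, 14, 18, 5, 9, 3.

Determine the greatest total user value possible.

29

Take X and S: effort 3 + 13 = 16 ≤ 23, user value 11 + 18 = 29.
No other feasible combination does better.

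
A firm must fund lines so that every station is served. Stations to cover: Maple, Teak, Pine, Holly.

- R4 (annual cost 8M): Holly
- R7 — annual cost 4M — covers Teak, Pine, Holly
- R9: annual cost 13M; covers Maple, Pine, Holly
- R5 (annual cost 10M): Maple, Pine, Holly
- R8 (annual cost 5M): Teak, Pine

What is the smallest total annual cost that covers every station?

Choose R7 and R5: together they cover Maple, Teak, Pine, Holly — every station.
Total annual cost: 4 + 10 = 14.
No cover costs less than 14.

14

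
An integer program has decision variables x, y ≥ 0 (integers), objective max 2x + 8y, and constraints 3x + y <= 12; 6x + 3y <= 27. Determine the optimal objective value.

72

(x,y)=(0,9): 3·0+1·9=9≤12, 6·0+3·9=27≤27, objective 72.
(x,y)=(0,8): 3·0+1·8=8≤12, 6·0+3·8=24≤27, objective 64.
Maximum is 72 at (x,y)=(0,9).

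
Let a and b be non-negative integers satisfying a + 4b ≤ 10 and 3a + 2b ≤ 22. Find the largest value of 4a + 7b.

Relaxing integrality, the LP optimum is 32.80 at (a,b) = (6.8, 0.8), which is not an integer point.
(a,b)=(6,1): 1·6+4·1=10≤10, 3·6+2·1=20≤22, objective 31.
(a,b)=(7,0): 1·7+4·0=7≤10, 3·7+2·0=21≤22, objective 28.
No feasible integer point exceeds 31.

31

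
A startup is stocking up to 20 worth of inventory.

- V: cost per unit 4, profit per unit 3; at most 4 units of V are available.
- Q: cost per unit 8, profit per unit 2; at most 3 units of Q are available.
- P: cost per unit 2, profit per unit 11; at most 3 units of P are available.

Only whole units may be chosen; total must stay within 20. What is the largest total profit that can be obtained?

2×V and 3×P: cost 14 ≤ 20, profit 2·3 + 3·11 = 39.
3×V and 3×P: cost 18 ≤ 20, profit 3·3 + 3·11 = 42.
Best is 42.

42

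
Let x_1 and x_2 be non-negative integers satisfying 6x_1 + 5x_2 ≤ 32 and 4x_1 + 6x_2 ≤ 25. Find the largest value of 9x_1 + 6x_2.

(x_1,x_2)=(5,0) is feasible, giving 45.
(x_1,x_2)=(4,1) is feasible, giving 42.
(x_1,x_2)=(4,0) is feasible, giving 36.
The best lattice point is (5,0), giving 45.

45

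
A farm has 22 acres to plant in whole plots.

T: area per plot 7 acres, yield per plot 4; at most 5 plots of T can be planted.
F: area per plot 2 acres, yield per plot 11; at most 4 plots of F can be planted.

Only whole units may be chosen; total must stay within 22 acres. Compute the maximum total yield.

This is a bounded integer knapsack.
2×T and 4×F: area 22 ≤ 22, yield 2·4 + 4·11 = 52.
1×T and 4×F: area 15 ≤ 22, yield 1·4 + 4·11 = 48.
Best is 52.

52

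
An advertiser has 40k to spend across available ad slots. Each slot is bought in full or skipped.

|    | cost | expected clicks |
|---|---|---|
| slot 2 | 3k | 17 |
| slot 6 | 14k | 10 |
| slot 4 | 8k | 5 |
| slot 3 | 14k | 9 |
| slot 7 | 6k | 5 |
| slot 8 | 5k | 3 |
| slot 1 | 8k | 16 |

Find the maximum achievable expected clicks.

slot 2 + slot 6 + slot 4 + slot 7 + slot 1: cost 3 + 14 + 8 + 6 + 8 = 39 ≤ 40, expected clicks 17 + 10 + 5 + 5 + 16 = 53.
slot 2 + slot 4 + slot 3 + slot 7 + slot 1: cost 3 + 8 + 14 + 6 + 8 = 39 ≤ 40, expected clicks 17 + 5 + 9 + 5 + 16 = 52.
slot 2 + slot 6 + slot 3 + slot 1: cost 3 + 14 + 14 + 8 = 39 ≤ 40, expected clicks 17 + 10 + 9 + 16 = 52.
Best is slot 2, slot 6, slot 4, slot 7, and slot 1 with total expected clicks 53.

53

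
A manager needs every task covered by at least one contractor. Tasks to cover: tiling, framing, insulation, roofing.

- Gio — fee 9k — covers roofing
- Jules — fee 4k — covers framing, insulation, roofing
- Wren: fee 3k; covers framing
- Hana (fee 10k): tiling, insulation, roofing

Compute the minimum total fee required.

13

This is a weighted set-cover instance.
Choose Wren and Hana: together they cover tiling, framing, insulation, roofing — every task.
Total fee: 3 + 10 = 13.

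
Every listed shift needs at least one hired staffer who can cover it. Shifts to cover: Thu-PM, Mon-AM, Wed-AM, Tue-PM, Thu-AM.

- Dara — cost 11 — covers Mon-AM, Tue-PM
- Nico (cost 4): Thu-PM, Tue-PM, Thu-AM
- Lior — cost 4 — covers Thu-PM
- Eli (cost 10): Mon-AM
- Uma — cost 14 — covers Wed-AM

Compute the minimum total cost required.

Choose Nico, Eli, and Uma: together they cover Thu-PM, Mon-AM, Wed-AM, Tue-PM, Thu-AM — every shift.
Total cost: 4 + 10 + 14 = 28.
No cover costs less than 28.

28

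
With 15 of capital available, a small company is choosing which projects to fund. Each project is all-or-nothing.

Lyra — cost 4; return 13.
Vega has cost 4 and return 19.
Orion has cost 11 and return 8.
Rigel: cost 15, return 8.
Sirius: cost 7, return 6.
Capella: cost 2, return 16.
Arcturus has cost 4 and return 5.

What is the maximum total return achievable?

53

This is a 0-1 knapsack instance.
Take Lyra, Vega, Capella, and Arcturus: cost 4 + 4 + 2 + 4 = 14 ≤ 15, return 13 + 19 + 16 + 5 = 53.
No other feasible combination does better.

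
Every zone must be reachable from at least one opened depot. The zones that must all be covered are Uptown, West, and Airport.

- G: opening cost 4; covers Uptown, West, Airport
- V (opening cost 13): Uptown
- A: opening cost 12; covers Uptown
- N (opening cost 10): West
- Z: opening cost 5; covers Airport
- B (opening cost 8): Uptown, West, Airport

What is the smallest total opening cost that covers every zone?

4

G alone covers Uptown, West, Airport — every zone.
Total opening cost: 4.
No cover costs less than 4.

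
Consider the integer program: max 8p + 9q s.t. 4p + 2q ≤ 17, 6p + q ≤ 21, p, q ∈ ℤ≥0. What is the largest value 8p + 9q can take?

(p,q)=(0,8) is feasible, giving 72.
(p,q)=(0,7) is feasible, giving 63.
The best lattice point is (0,8), giving 72.

72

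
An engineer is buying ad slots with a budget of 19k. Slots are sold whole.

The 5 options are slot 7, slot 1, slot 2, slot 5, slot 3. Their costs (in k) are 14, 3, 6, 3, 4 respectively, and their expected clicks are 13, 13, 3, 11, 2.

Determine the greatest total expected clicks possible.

29

Allowing fractional choices, the relaxed optimum would be about 36.1, but ad slots are indivisible.
slot 1 + slot 5 + slot 3: cost 3 + 3 + 4 = 10 ≤ 19, expected clicks 13 + 11 + 2 = 26.
slot 1 + slot 2 + slot 5: cost 3 + 6 + 3 = 12 ≤ 19, expected clicks 13 + 3 + 11 = 27.
slot 1 + slot 2 + slot 5 + slot 3: cost 3 + 6 + 3 + 4 = 16 ≤ 19, expected clicks 13 + 3 + 11 + 2 = 29.
Best is slot 1, slot 2, slot 5, and slot 3 with total expected clicks 29.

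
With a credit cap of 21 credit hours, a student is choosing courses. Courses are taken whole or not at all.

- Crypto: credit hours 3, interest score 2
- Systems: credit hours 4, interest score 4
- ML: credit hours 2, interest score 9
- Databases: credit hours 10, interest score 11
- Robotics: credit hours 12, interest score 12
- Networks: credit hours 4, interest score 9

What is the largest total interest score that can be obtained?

Allowing fractional choices, the relaxed optimum would be about 34.0, but courses are indivisible.
Crypto + ML + Robotics + Networks: credit hours 3 + 2 + 12 + 4 = 21 ≤ 21, interest score 2 + 9 + 12 + 9 = 32.
Crypto + ML + Databases + Networks: credit hours 3 + 2 + 10 + 4 = 19 ≤ 21, interest score 2 + 9 + 11 + 9 = 31.
Systems + ML + Databases + Networks: credit hours 4 + 2 + 10 + 4 = 20 ≤ 21, interest score 4 + 9 + 11 + 9 = 33.
Best is Systems, ML, Databases, and Networks with total interest score 33.

33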